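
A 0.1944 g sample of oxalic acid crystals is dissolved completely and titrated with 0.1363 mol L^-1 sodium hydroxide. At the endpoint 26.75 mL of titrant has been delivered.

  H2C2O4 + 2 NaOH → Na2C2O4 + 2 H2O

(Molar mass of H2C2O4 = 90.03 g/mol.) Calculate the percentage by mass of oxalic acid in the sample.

84.43 %

n(NaOH) = 0.02675 L × 0.1363 mol/L = 3.646 × 10^-3 mol
From the 1:2 ratio, n(H2C2O4) = 1/2 × 3.646 × 10^-3 = 1.823 × 10^-3 mol
mass of H2C2O4 = 1.823 × 10^-3 × 90.03 g/mol = 0.1641 g
% H2C2O4 = 0.1641 / 0.1944 × 100 = 84.43 %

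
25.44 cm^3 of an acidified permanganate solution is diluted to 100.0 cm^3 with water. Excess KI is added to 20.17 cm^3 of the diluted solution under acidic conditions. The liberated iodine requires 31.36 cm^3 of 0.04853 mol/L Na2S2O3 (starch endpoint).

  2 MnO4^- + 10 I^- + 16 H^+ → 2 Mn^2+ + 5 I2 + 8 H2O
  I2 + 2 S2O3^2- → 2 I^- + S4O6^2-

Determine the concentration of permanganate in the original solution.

0.05932 mol/L

n(S2O3^2-) = 0.03136 × 0.04853 = 1.522 × 10^-3 mol
n(I2) = n(S2O3^2-)/2 = 7.610 × 10^-4 mol
From the 2:5 ratio, n(MnO4^-) in the aliquot = 2/5 × 7.610 × 10^-4 = 3.044 × 10^-4 mol
[MnO4^-]_dilute = 3.044 × 10^-4 / 0.02017 = 0.01509 mol/L
[MnO4^-]_original = 0.01509 × 100.0/25.44 = 0.05932 mol/L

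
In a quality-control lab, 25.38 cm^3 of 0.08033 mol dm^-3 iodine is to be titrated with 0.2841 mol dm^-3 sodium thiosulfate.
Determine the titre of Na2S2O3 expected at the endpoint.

I2 + 2 S2O3^2- → 2 I^- + S4O6^2-
n(I2) = 0.02538 L × 0.08033 mol/L = 2.039 × 10^-3 mol
From the 2:1 stoichiometry, n(Na2S2O3) = 2/1 × 2.039 × 10^-3 = 4.078 × 10^-3 mol
V(Na2S2O3) = 4.078 × 10^-3 mol / 0.2841 mol/L = 0.01435 L = 14.35 mL

14.35 mL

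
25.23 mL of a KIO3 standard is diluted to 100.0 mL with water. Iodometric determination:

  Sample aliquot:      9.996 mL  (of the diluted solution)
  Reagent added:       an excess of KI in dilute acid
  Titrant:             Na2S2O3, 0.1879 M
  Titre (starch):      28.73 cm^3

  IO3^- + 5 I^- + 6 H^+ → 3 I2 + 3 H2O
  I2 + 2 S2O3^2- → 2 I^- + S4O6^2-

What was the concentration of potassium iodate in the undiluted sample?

0.3568 M

n(S2O3^2-) = 0.02873 × 0.1879 = 5.398 × 10^-3 mol
n(I2) = n(S2O3^2-)/2 = 2.699 × 10^-3 mol
From the 1:3 ratio, n(IO3^-) in the aliquot = 1/3 × 2.699 × 10^-3 = 8.997 × 10^-4 mol
[IO3^-]_dilute = 8.997 × 10^-4 / 0.009996 = 0.09001 mol/L
[IO3^-]_original = 0.09001 × 100.0/25.23 = 0.3568 mol/L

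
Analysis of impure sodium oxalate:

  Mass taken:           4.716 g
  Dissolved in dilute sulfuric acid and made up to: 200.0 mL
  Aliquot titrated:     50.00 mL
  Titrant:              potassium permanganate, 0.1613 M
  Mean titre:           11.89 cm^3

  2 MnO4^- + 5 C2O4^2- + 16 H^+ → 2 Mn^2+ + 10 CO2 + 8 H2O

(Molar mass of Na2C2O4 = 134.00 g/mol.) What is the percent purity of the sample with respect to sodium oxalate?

54.49 %

n(KMnO4) per titration = 0.01189 × 0.1613 = 1.918 × 10^-3 mol
From the 5:2 ratio, n(Na2C2O4) in each aliquot = 5/2 × 1.918 × 10^-3 = 4.795 × 10^-3 mol
n(Na2C2O4) in the whole flask = 4.795 × 10^-3 × 200.0/50.00 = 0.01918 mol
mass of Na2C2O4 = 0.01918 × 134.00 = 2.570 g
% Na2C2O4 = 2.570 / 4.716 × 100 = 54.49 %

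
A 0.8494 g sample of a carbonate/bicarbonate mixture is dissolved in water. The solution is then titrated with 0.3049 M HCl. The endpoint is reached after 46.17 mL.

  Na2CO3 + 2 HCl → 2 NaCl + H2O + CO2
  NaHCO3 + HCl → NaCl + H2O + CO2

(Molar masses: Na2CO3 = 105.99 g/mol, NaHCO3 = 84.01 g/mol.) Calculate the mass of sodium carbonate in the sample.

n(HCl) = 0.04617 × 0.3049 = 0.01408 mol
Let x = n(Na2CO3), y = n(NaHCO3).
Titrant: 2x + 1y = 0.01408;  mass: 105.99x + 84.01y = 0.8494
Solving, x = 5.372 × 10^-3 mol, y = 3.333 × 10^-3 mol
mass of Na2CO3 = 5.372 × 10^-3 × 105.99 = 0.5694 g

0.5694 g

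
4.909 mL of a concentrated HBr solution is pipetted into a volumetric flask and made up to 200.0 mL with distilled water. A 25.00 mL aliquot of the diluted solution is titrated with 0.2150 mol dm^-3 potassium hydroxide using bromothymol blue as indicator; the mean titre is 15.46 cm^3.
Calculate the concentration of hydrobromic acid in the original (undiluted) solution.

HBr + KOH → KBr + H2O
n(KOH) = 0.01546 × 0.2150 = 3.324 × 10^-3 mol
n(HBr) in the aliquot = 3.324 × 10^-3 mol (1:1 ratio)
[HBr]_dilute = 3.324 × 10^-3 / 0.02500 = 0.1330 mol/L
Dilution factor = 200.0 / 4.909 = 40.74
[HBr]_stock = 0.1330 × 40.74 = 5.417 mol/L

5.417 mol/L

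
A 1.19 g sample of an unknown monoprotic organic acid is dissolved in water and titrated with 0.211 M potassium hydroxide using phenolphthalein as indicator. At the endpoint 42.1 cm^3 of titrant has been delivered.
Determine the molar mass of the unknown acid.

134 g/mol

n(KOH) = 0.0421 L × 0.211 mol/L = 8.88 × 10^-3 mol
n(HA) = 8.88 × 10^-3 mol (1:1 ratio)
M = m / n = 1.19 g / 8.88 × 10^-3 mol = 134 g/mol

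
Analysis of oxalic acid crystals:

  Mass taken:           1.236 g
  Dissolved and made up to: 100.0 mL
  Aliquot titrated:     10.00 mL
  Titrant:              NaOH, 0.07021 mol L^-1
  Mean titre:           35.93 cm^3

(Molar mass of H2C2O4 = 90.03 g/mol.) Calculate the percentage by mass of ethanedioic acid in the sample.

91.87 %

H2C2O4 + 2 NaOH → Na2C2O4 + 2 H2O
n(NaOH) per titration = 0.03593 × 0.07021 = 2.523 × 10^-3 mol
From the 1:2 ratio, n(H2C2O4) in each aliquot = 1/2 × 2.523 × 10^-3 = 1.261 × 10^-3 mol
n(H2C2O4) in the whole flask = 1.261 × 10^-3 × 100.0/10.00 = 0.01261 mol
mass of H2C2O4 = 0.01261 × 90.03 = 1.136 g
% H2C2O4 = 1.136 / 1.236 × 100 = 91.87 %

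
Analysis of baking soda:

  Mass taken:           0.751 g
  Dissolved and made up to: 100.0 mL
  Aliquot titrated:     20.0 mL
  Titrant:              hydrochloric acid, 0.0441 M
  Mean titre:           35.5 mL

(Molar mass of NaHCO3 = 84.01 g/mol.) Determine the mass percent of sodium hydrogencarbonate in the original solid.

NaHCO3 + HCl → NaCl + H2O + CO2
n(HCl) per titration = 0.0355 × 0.0441 = 1.57 × 10^-3 mol
n(NaHCO3) in each aliquot = 1.57 × 10^-3 mol (1:1 ratio)
n(NaHCO3) in the whole flask = 1.57 × 10^-3 × 100.0/20.0 = 7.83 × 10^-3 mol
mass of NaHCO3 = 7.83 × 10^-3 × 84.01 = 0.658 g
% NaHCO3 = 0.658 / 0.751 × 100 = 87.6 %

87.6 %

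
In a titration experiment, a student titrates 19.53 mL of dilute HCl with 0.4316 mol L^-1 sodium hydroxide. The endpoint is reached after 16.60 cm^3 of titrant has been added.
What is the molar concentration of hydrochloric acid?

0.3668 mol/L

HCl + NaOH → NaCl + H2O
n(NaOH) = 0.01660 L × 0.4316 mol/L = 7.165 × 10^-3 mol
n(HCl) = 7.165 × 10^-3 mol (1:1 mole ratio)
[HCl] = 7.165 × 10^-3 mol / 0.01953 L = 0.3668 mol/L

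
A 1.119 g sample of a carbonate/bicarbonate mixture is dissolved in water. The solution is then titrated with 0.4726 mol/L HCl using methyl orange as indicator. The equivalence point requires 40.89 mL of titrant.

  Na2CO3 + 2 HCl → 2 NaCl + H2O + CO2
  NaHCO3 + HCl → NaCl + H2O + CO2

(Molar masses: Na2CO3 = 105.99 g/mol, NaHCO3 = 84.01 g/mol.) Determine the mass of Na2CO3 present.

0.8620 g

n(HCl) = 0.04089 × 0.4726 = 0.01932 mol
Let x = n(Na2CO3), y = n(NaHCO3).
Titrant: 2x + 1y = 0.01932;  mass: 105.99x + 84.01y = 1.119
Solving, x = 8.133 × 10^-3 mol, y = 3.060 × 10^-3 mol
mass of Na2CO3 = 8.133 × 10^-3 × 105.99 = 0.8620 g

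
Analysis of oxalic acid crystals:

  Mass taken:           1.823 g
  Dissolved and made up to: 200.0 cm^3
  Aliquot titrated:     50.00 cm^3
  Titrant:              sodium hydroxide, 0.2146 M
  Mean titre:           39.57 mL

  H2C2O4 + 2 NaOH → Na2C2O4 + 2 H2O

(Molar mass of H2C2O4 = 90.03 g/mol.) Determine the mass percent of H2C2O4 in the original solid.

83.87 %

n(NaOH) per titration = 0.03957 × 0.2146 = 8.492 × 10^-3 mol
From the 1:2 ratio, n(H2C2O4) in each aliquot = 1/2 × 8.492 × 10^-3 = 4.246 × 10^-3 mol
n(H2C2O4) in the whole flask = 4.246 × 10^-3 × 200.0/50.00 = 0.01698 mol
mass of H2C2O4 = 0.01698 × 90.03 = 1.529 g
% H2C2O4 = 1.529 / 1.823 × 100 = 83.87 %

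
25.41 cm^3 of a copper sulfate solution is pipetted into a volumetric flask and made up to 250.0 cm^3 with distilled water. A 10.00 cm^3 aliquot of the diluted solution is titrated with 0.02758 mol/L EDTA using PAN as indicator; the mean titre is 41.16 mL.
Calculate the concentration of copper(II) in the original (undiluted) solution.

Cu^2+ + EDTA^4- → [Cu(EDTA)]^2-
n(EDTA) = 0.04116 × 0.02758 = 1.135 × 10^-3 mol
n(Cu2+) in the aliquot = 1.135 × 10^-3 mol (1:1 ratio)
[Cu2+]_dilute = 1.135 × 10^-3 / 0.01000 = 0.1135 mol/L
Dilution factor = 250.0 / 25.41 = 9.839
[Cu2+]_stock = 0.1135 × 9.839 = 1.117 mol/L

1.117 mol/L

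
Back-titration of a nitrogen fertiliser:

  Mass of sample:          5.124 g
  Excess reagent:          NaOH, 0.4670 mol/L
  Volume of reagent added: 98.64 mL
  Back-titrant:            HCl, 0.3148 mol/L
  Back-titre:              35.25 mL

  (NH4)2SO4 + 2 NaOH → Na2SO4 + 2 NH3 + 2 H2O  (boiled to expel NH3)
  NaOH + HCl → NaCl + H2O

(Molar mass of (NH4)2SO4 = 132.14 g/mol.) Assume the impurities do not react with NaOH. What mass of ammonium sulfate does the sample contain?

2.310 g

n(NaOH) added = 0.09864 × 0.4670 = 0.04606 mol
n(HCl) used in back-titration = 0.03525 × 0.3148 = 0.01110 mol
n(NaOH) left over = 0.01110 mol (1:1 ratio)
n(NaOH) consumed by analyte = 0.04606 − 0.01110 = 0.03497 mol
From the 1:2 ratio, n((NH4)2SO4) = 1/2 × 0.03497 = 0.01748 mol
mass of (NH4)2SO4 = 0.01748 × 132.14 = 2.310 g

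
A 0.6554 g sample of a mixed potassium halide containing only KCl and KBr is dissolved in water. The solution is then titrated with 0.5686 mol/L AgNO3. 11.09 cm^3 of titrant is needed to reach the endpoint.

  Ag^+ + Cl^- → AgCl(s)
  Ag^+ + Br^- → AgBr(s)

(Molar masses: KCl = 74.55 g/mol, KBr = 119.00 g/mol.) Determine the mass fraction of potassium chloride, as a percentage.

n(AgNO3) = 0.01109 × 0.5686 = 6.306 × 10^-3 mol
Let x = n(KCl), y = n(KBr).
Titrant: 1x + 1y = 6.306 × 10^-3;  mass: 74.55x + 119.00y = 0.6554
Solving, x = 2.137 × 10^-3 mol, y = 4.169 × 10^-3 mol
mass of KCl = 2.137 × 10^-3 × 74.55 = 0.1593 g
% KCl = 0.1593 / 0.6554 × 100 = 24.31 %

24.31 %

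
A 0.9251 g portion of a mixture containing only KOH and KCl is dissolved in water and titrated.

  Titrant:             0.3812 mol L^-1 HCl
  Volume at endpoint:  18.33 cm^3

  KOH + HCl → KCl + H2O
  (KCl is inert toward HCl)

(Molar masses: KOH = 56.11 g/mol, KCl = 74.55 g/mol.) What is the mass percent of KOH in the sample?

42.38 %

n(HCl) = 0.01833 × 0.3812 = 6.987 × 10^-3 mol
Let x = n(KOH), y = n(KCl).
Titrant: 1x = 6.987 × 10^-3;  mass: 56.11x + 74.55y = 0.9251
Solving, x = 6.987 × 10^-3 mol, y = 7.150 × 10^-3 mol
mass of KOH = 6.987 × 10^-3 × 56.11 = 0.3921 g
% KOH = 0.3921 / 0.9251 × 100 = 42.38 %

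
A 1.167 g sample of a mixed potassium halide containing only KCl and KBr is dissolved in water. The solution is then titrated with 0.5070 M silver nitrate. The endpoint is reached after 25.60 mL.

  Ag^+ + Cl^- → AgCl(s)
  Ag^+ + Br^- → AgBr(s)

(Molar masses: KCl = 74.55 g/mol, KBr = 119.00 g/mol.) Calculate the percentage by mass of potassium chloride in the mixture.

n(AgNO3) = 0.02560 × 0.5070 = 0.01298 mol
Let x = n(KCl), y = n(KBr).
Titrant: 1x + 1y = 0.01298;  mass: 74.55x + 119.00y = 1.167
Solving, x = 8.493 × 10^-3 mol, y = 4.486 × 10^-3 mol
mass of KCl = 8.493 × 10^-3 × 74.55 = 0.6332 g
% KCl = 0.6332 / 1.167 × 100 = 54.26 %

54.26 %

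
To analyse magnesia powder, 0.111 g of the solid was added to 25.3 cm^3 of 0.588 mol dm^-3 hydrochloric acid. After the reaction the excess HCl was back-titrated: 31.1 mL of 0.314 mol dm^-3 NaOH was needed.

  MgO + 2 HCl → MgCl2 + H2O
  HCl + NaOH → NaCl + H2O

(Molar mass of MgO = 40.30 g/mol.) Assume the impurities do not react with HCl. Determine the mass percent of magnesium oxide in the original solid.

n(HCl) added = 0.0253 × 0.588 = 0.0149 mol
n(NaOH) used in back-titration = 0.0311 × 0.314 = 9.77 × 10^-3 mol
n(HCl) left over = 9.77 × 10^-3 mol (1:1 ratio)
n(HCl) consumed by analyte = 0.0149 − 9.77 × 10^-3 = 5.11 × 10^-3 mol
From the 1:2 ratio, n(MgO) = 1/2 × 5.11 × 10^-3 = 2.56 × 10^-3 mol
mass of MgO = 2.56 × 10^-3 × 40.30 = 0.103 g
% MgO = 0.103 / 0.111 × 100 = 92.8 %

92.8 %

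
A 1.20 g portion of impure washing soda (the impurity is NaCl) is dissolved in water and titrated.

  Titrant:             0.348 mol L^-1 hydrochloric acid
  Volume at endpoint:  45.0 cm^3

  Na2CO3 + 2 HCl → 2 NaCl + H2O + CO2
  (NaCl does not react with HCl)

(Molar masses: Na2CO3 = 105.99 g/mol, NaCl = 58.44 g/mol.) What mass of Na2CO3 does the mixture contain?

0.830 g

n(HCl) = 0.0450 × 0.348 = 0.0157 mol
Let x = n(Na2CO3), y = n(NaCl).
Titrant: 2x = 0.0157;  mass: 105.99x + 58.44y = 1.20
Solving, x = 7.83 × 10^-3 mol, y = 6.33 × 10^-3 mol
mass of Na2CO3 = 7.83 × 10^-3 × 105.99 = 0.830 g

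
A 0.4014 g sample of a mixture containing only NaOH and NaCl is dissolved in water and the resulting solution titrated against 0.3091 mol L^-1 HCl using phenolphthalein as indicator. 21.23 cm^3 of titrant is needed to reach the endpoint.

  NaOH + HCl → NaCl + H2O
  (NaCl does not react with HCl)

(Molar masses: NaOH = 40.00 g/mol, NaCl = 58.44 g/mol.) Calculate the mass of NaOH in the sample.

0.2625 g

n(HCl) = 0.02123 × 0.3091 = 6.562 × 10^-3 mol
Let x = n(NaOH), y = n(NaCl).
Titrant: 1x = 6.562 × 10^-3;  mass: 40.00x + 58.44y = 0.4014
Solving, x = 6.562 × 10^-3 mol, y = 2.377 × 10^-3 mol
mass of NaOH = 6.562 × 10^-3 × 40.00 = 0.2625 g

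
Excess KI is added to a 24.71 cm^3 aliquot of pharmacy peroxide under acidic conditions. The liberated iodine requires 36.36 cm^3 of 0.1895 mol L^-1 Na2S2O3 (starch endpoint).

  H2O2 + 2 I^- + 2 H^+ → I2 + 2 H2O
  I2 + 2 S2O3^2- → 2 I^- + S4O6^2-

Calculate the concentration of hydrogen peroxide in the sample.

n(S2O3^2-) = 0.03636 × 0.1895 = 6.890 × 10^-3 mol
n(I2) = n(S2O3^2-)/2 = 3.445 × 10^-3 mol
n(H2O2) in the aliquot = 3.445 × 10^-3 mol (1:1 ratio)
[H2O2] = 3.445 × 10^-3 / 0.02471 = 0.1394 mol/L

0.1394 mol/L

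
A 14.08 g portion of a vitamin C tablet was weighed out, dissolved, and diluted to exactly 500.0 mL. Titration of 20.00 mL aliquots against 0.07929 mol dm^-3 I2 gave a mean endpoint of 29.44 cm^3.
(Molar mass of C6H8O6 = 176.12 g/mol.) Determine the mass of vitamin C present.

C6H8O6 + I2 → C6H6O6 + 2 HI
n(I2) per titration = 0.02944 × 0.07929 = 2.334 × 10^-3 mol
n(C6H8O6) in each aliquot = 2.334 × 10^-3 mol (1:1 ratio)
n(C6H8O6) in the whole flask = 2.334 × 10^-3 × 500.0/20.00 = 0.05836 mol
mass of C6H8O6 = 0.05836 × 176.12 = 10.28 g

10.28 g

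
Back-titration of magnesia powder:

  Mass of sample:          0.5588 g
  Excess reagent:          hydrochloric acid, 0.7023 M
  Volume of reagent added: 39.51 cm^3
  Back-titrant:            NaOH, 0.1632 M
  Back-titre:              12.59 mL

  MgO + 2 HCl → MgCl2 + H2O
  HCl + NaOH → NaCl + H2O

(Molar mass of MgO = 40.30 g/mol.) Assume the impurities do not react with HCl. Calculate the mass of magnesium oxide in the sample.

n(HCl) added = 0.03951 × 0.7023 = 0.02775 mol
n(NaOH) used in back-titration = 0.01259 × 0.1632 = 2.055 × 10^-3 mol
n(HCl) left over = 2.055 × 10^-3 mol (1:1 ratio)
n(HCl) consumed by analyte = 0.02775 − 2.055 × 10^-3 = 0.02569 mol
From the 1:2 ratio, n(MgO) = 1/2 × 0.02569 = 0.01285 mol
mass of MgO = 0.01285 × 40.30 = 0.5177 g

0.5177 g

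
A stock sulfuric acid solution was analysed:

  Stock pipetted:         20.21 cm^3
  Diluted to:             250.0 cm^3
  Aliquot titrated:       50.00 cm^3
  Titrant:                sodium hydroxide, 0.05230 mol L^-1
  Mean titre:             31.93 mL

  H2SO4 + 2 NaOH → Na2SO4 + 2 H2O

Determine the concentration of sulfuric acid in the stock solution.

0.2066 mol/L

n(NaOH) = 0.03193 × 0.05230 = 1.670 × 10^-3 mol
From the 1:2 ratio, n(H2SO4) in the aliquot = 1/2 × 1.670 × 10^-3 = 8.350 × 10^-4 mol
[H2SO4]_dilute = 8.350 × 10^-4 / 0.05000 = 0.01670 mol/L
Dilution factor = 250.0 / 20.21 = 12.37
[H2SO4]_stock = 0.01670 × 12.37 = 0.2066 mol/L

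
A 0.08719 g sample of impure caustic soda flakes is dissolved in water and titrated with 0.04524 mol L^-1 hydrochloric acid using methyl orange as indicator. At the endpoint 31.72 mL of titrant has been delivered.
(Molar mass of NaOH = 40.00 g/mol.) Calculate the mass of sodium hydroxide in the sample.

NaOH + HCl → NaCl + H2O
n(HCl) = 0.03172 L × 0.04524 mol/L = 1.435 × 10^-3 mol
n(NaOH) = 1.435 × 10^-3 mol (1:1 ratio)
mass of NaOH = 1.435 × 10^-3 × 40.00 g/mol = 0.05740 g

0.05740 g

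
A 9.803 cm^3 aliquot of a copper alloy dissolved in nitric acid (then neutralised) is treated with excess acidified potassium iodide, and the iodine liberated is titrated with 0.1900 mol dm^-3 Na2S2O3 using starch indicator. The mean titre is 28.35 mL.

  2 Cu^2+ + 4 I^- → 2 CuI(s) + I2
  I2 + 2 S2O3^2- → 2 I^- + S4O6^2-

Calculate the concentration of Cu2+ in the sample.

n(S2O3^2-) = 0.02835 × 0.1900 = 5.387 × 10^-3 mol
n(I2) = n(S2O3^2-)/2 = 2.693 × 10^-3 mol
From the 2:1 ratio, n(Cu2+) in the aliquot = 2/1 × 2.693 × 10^-3 = 5.387 × 10^-3 mol
[Cu2+] = 5.387 × 10^-3 / 0.009803 = 0.5495 mol/L

0.5495 mol/L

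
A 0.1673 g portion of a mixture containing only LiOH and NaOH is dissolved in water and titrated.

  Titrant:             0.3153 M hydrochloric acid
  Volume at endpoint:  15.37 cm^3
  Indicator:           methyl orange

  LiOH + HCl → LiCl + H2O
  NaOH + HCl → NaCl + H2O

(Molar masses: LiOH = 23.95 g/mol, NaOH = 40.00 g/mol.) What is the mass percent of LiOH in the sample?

n(HCl) = 0.01537 × 0.3153 = 4.846 × 10^-3 mol
Let x = n(LiOH), y = n(NaOH).
Titrant: 1x + 1y = 4.846 × 10^-3;  mass: 23.95x + 40.00y = 0.1673
Solving, x = 1.654 × 10^-3 mol, y = 3.192 × 10^-3 mol
mass of LiOH = 1.654 × 10^-3 × 23.95 = 0.03961 g
% LiOH = 0.03961 / 0.1673 × 100 = 23.68 %

23.68 %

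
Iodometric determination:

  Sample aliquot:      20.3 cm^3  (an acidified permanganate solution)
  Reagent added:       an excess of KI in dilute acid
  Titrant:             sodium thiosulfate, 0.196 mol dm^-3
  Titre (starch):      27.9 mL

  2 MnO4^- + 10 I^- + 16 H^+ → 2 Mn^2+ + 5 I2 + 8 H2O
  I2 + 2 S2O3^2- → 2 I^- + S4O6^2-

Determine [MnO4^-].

n(S2O3^2-) = 0.0279 × 0.196 = 5.47 × 10^-3 mol
n(I2) = n(S2O3^2-)/2 = 2.73 × 10^-3 mol
From the 2:5 ratio, n(MnO4^-) in the aliquot = 2/5 × 2.73 × 10^-3 = 1.09 × 10^-3 mol
[MnO4^-] = 1.09 × 10^-3 / 0.0203 = 0.0539 mol/L

0.0539 mol/L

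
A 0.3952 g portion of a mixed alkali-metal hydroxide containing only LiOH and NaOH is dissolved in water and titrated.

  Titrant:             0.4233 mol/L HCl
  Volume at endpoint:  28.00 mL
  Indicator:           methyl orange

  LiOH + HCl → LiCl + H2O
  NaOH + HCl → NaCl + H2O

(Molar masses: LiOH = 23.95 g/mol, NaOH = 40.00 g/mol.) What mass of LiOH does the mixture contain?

n(HCl) = 0.02800 × 0.4233 = 0.01185 mol
Let x = n(LiOH), y = n(NaOH).
Titrant: 1x + 1y = 0.01185;  mass: 23.95x + 40.00y = 0.3952
Solving, x = 4.916 × 10^-3 mol, y = 6.937 × 10^-3 mol
mass of LiOH = 4.916 × 10^-3 × 23.95 = 0.1177 g

0.1177 g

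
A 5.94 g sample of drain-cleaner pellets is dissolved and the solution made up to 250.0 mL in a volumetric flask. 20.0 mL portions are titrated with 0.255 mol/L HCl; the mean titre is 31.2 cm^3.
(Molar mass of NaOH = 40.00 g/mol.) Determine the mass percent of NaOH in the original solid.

NaOH + HCl → NaCl + H2O
n(HCl) per titration = 0.0312 × 0.255 = 7.96 × 10^-3 mol
n(NaOH) in each aliquot = 7.96 × 10^-3 mol (1:1 ratio)
n(NaOH) in the whole flask = 7.96 × 10^-3 × 250.0/20.0 = 0.0994 mol
mass of NaOH = 0.0994 × 40.00 = 3.98 g
% NaOH = 3.98 / 5.94 × 100 = 67.0 %

67.0 %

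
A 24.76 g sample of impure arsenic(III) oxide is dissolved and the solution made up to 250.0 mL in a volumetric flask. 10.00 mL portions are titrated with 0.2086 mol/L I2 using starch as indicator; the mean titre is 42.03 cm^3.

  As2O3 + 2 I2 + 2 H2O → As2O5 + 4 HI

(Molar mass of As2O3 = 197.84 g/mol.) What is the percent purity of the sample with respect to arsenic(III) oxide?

n(I2) per titration = 0.04203 × 0.2086 = 8.767 × 10^-3 mol
From the 1:2 ratio, n(As2O3) in each aliquot = 1/2 × 8.767 × 10^-3 = 4.384 × 10^-3 mol
n(As2O3) in the whole flask = 4.384 × 10^-3 × 250.0/10.00 = 0.1096 mol
mass of As2O3 = 0.1096 × 197.84 = 21.68 g
% As2O3 = 21.68 / 24.76 × 100 = 87.57 %

87.57 %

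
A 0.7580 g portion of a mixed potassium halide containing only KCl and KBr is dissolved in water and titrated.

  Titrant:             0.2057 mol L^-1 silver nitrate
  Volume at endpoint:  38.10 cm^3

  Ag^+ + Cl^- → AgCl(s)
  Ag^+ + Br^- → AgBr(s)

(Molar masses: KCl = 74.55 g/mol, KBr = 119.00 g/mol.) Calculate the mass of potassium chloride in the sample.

n(AgNO3) = 0.03810 × 0.2057 = 7.837 × 10^-3 mol
Let x = n(KCl), y = n(KBr).
Titrant: 1x + 1y = 7.837 × 10^-3;  mass: 74.55x + 119.00y = 0.7580
Solving, x = 3.929 × 10^-3 mol, y = 3.909 × 10^-3 mol
mass of KCl = 3.929 × 10^-3 × 74.55 = 0.2929 g

0.2929 g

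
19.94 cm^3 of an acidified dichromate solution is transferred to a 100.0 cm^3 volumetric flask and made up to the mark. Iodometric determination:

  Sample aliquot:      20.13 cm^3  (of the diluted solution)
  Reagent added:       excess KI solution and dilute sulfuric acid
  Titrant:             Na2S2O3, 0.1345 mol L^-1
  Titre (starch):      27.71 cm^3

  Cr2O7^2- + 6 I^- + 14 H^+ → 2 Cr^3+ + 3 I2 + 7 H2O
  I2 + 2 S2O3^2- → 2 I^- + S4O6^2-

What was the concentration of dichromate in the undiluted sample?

n(S2O3^2-) = 0.02771 × 0.1345 = 3.727 × 10^-3 mol
n(I2) = n(S2O3^2-)/2 = 1.863 × 10^-3 mol
From the 1:3 ratio, n(Cr2O7^2-) in the aliquot = 1/3 × 1.863 × 10^-3 = 6.212 × 10^-4 mol
[Cr2O7^2-]_dilute = 6.212 × 10^-4 / 0.02013 = 0.03086 mol/L
[Cr2O7^2-]_original = 0.03086 × 100.0/19.94 = 0.1548 mol/L

0.1548 mol/L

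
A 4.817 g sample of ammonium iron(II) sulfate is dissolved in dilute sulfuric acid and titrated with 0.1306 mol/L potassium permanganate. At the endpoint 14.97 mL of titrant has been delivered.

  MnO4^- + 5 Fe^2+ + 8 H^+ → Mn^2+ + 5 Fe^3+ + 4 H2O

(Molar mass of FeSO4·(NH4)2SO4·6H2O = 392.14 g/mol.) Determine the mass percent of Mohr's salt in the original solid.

n(KMnO4) = 0.01497 L × 0.1306 mol/L = 1.955 × 10^-3 mol
From the 5:1 ratio, n(FeSO4·(NH4)2SO4·6H2O) = 5/1 × 1.955 × 10^-3 = 9.775 × 10^-3 mol
mass of FeSO4·(NH4)2SO4·6H2O = 9.775 × 10^-3 × 392.14 g/mol = 3.833 g
% FeSO4·(NH4)2SO4·6H2O = 3.833 / 4.817 × 100 = 79.58 %

79.58 %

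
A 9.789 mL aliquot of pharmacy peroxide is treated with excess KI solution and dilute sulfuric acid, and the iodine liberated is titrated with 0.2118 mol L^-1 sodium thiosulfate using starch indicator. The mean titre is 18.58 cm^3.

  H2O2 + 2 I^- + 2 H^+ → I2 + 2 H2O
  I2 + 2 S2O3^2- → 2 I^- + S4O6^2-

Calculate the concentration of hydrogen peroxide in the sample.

0.2010 mol/L

n(S2O3^2-) = 0.01858 × 0.2118 = 3.935 × 10^-3 mol
n(I2) = n(S2O3^2-)/2 = 1.968 × 10^-3 mol
n(H2O2) in the aliquot = 1.968 × 10^-3 mol (1:1 ratio)
[H2O2] = 1.968 × 10^-3 / 0.009789 = 0.2010 mol/L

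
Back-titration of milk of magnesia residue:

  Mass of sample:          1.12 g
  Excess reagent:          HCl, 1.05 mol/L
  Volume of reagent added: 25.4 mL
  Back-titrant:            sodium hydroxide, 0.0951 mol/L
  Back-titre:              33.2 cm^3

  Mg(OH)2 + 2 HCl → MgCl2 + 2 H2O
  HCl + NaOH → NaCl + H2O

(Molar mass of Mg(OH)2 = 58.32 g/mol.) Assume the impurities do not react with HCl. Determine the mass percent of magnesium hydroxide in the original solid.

61.2 %

n(HCl) added = 0.0254 × 1.05 = 0.0267 mol
n(NaOH) used in back-titration = 0.0332 × 0.0951 = 3.16 × 10^-3 mol
n(HCl) left over = 3.16 × 10^-3 mol (1:1 ratio)
n(HCl) consumed by analyte = 0.0267 − 3.16 × 10^-3 = 0.0235 mol
From the 1:2 ratio, n(Mg(OH)2) = 1/2 × 0.0235 = 0.0118 mol
mass of Mg(OH)2 = 0.0118 × 58.32 = 0.686 g
% Mg(OH)2 = 0.686 / 1.12 × 100 = 61.2 %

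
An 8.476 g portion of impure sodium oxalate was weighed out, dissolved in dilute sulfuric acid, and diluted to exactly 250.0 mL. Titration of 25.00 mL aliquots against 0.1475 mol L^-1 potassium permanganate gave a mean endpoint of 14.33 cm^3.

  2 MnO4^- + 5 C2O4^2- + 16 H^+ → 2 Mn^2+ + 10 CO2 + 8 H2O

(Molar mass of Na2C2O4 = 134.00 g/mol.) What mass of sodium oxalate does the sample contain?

7.081 g

n(KMnO4) per titration = 0.01433 × 0.1475 = 2.114 × 10^-3 mol
From the 5:2 ratio, n(Na2C2O4) in each aliquot = 5/2 × 2.114 × 10^-3 = 5.284 × 10^-3 mol
n(Na2C2O4) in the whole flask = 5.284 × 10^-3 × 250.0/25.00 = 0.05284 mol
mass of Na2C2O4 = 0.05284 × 134.00 = 7.081 g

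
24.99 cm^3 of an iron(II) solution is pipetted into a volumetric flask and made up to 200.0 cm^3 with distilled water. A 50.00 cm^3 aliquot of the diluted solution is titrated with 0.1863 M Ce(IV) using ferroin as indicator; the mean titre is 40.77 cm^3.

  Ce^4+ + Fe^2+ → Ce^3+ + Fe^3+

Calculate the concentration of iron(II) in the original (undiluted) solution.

1.216 M

n(Ce4+) = 0.04077 × 0.1863 = 7.595 × 10^-3 mol
n(Fe2+) in the aliquot = 7.595 × 10^-3 mol (1:1 ratio)
[Fe2+]_dilute = 7.595 × 10^-3 / 0.05000 = 0.1519 mol/L
Dilution factor = 200.0 / 24.99 = 8.003
[Fe2+]_stock = 0.1519 × 8.003 = 1.216 mol/L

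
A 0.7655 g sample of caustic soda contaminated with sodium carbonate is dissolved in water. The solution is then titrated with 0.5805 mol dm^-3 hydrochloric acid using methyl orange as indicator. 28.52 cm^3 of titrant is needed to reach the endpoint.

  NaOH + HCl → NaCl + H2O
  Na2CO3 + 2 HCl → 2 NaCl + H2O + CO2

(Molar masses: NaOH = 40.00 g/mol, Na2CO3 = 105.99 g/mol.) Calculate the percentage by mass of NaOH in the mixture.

n(HCl) = 0.02852 × 0.5805 = 0.01656 mol
Let x = n(NaOH), y = n(Na2CO3).
Titrant: 1x + 2y = 0.01656;  mass: 40.00x + 105.99y = 0.7655
Solving, x = 8.609 × 10^-3 mol, y = 3.973 × 10^-3 mol
mass of NaOH = 8.609 × 10^-3 × 40.00 = 0.3444 g
% NaOH = 0.3444 / 0.7655 × 100 = 44.99 %

44.99 %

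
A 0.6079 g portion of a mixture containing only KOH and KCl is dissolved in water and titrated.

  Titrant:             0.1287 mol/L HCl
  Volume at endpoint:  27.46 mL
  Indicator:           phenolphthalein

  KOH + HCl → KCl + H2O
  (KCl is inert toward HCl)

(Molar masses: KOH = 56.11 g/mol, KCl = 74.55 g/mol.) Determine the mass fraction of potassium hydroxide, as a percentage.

n(HCl) = 0.02746 × 0.1287 = 3.534 × 10^-3 mol
Let x = n(KOH), y = n(KCl).
Titrant: 1x = 3.534 × 10^-3;  mass: 56.11x + 74.55y = 0.6079
Solving, x = 3.534 × 10^-3 mol, y = 5.494 × 10^-3 mol
mass of KOH = 3.534 × 10^-3 × 56.11 = 0.1983 g
% KOH = 0.1983 / 0.6079 × 100 = 32.62 %

32.62 %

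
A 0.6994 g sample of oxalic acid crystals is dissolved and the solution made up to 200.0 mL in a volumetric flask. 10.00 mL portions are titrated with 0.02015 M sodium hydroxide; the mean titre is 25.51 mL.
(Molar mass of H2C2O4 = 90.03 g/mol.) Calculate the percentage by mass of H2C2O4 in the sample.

H2C2O4 + 2 NaOH → Na2C2O4 + 2 H2O
n(NaOH) per titration = 0.02551 × 0.02015 = 5.140 × 10^-4 mol
From the 1:2 ratio, n(H2C2O4) in each aliquot = 1/2 × 5.140 × 10^-4 = 2.570 × 10^-4 mol
n(H2C2O4) in the whole flask = 2.570 × 10^-4 × 200.0/10.00 = 5.140 × 10^-3 mol
mass of H2C2O4 = 5.140 × 10^-3 × 90.03 = 0.4628 g
% H2C2O4 = 0.4628 / 0.6994 × 100 = 66.17 %

66.17 %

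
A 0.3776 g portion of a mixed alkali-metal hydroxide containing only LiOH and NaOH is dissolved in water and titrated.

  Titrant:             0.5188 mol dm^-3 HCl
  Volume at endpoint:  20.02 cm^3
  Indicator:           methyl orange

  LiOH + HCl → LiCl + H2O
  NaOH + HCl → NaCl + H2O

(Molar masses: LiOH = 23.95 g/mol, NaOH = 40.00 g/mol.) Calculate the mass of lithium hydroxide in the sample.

n(HCl) = 0.02002 × 0.5188 = 0.01039 mol
Let x = n(LiOH), y = n(NaOH).
Titrant: 1x + 1y = 0.01039;  mass: 23.95x + 40.00y = 0.3776
Solving, x = 2.359 × 10^-3 mol, y = 8.028 × 10^-3 mol
mass of LiOH = 2.359 × 10^-3 × 23.95 = 0.05649 g

0.05649 g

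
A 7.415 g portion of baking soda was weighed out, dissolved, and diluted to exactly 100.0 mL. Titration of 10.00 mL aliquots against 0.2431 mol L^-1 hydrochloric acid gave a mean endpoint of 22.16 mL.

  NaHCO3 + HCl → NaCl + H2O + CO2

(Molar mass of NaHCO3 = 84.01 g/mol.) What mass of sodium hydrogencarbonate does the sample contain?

n(HCl) per titration = 0.02216 × 0.2431 = 5.387 × 10^-3 mol
n(NaHCO3) in each aliquot = 5.387 × 10^-3 mol (1:1 ratio)
n(NaHCO3) in the whole flask = 5.387 × 10^-3 × 100.0/10.00 = 0.05387 mol
mass of NaHCO3 = 0.05387 × 84.01 = 4.526 g

4.526 g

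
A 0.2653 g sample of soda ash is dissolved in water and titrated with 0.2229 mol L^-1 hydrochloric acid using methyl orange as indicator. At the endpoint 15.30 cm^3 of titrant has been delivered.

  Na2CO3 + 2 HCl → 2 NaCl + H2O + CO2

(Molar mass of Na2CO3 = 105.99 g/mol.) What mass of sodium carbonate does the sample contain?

0.1807 g

n(HCl) = 0.01530 L × 0.2229 mol/L = 3.410 × 10^-3 mol
From the 1:2 ratio, n(Na2CO3) = 1/2 × 3.410 × 10^-3 = 1.705 × 10^-3 mol
mass of Na2CO3 = 1.705 × 10^-3 × 105.99 g/mol = 0.1807 g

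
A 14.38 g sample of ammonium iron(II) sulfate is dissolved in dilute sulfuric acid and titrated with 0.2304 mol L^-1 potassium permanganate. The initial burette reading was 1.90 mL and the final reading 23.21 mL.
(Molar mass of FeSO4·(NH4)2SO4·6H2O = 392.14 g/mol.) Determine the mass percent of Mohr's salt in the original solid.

MnO4^- + 5 Fe^2+ + 8 H^+ → Mn^2+ + 5 Fe^3+ + 4 H2O
n(KMnO4) = 0.02131 L × 0.2304 mol/L = 4.910 × 10^-3 mol
From the 5:1 ratio, n(FeSO4·(NH4)2SO4·6H2O) = 5/1 × 4.910 × 10^-3 = 0.02455 mol
mass of FeSO4·(NH4)2SO4·6H2O = 0.02455 × 392.14 g/mol = 9.627 g
% FeSO4·(NH4)2SO4·6H2O = 9.627 / 14.38 × 100 = 66.95 %

66.95 %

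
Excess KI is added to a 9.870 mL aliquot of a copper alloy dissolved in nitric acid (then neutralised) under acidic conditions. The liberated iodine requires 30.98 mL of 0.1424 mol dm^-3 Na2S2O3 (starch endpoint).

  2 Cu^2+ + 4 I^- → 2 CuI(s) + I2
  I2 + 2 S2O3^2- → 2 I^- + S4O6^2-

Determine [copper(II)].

n(S2O3^2-) = 0.03098 × 0.1424 = 4.412 × 10^-3 mol
n(I2) = n(S2O3^2-)/2 = 2.206 × 10^-3 mol
From the 2:1 ratio, n(Cu2+) in the aliquot = 2/1 × 2.206 × 10^-3 = 4.412 × 10^-3 mol
[Cu2+] = 4.412 × 10^-3 / 0.009870 = 0.4470 mol/L

0.4470 mol/L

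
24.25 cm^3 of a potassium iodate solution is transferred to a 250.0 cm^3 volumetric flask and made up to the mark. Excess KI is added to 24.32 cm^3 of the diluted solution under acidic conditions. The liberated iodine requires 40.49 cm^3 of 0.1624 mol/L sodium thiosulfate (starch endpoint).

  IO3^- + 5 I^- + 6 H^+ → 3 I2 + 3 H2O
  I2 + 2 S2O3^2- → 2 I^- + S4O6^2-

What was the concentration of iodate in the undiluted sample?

0.4646 mol/L

n(S2O3^2-) = 0.04049 × 0.1624 = 6.576 × 10^-3 mol
n(I2) = n(S2O3^2-)/2 = 3.288 × 10^-3 mol
From the 1:3 ratio, n(IO3^-) in the aliquot = 1/3 × 3.288 × 10^-3 = 1.096 × 10^-3 mol
[IO3^-]_dilute = 1.096 × 10^-3 / 0.02432 = 0.04506 mol/L
[IO3^-]_original = 0.04506 × 250.0/24.25 = 0.4646 mol/L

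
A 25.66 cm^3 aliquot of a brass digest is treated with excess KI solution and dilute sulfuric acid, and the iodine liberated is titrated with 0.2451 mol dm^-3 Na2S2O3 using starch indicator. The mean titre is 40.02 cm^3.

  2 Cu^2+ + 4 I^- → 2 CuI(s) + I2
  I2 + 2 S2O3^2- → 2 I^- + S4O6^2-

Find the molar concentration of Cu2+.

0.3823 mol/L

n(S2O3^2-) = 0.04002 × 0.2451 = 9.809 × 10^-3 mol
n(I2) = n(S2O3^2-)/2 = 4.904 × 10^-3 mol
From the 2:1 ratio, n(Cu2+) in the aliquot = 2/1 × 4.904 × 10^-3 = 9.809 × 10^-3 mol
[Cu2+] = 9.809 × 10^-3 / 0.02566 = 0.3823 mol/L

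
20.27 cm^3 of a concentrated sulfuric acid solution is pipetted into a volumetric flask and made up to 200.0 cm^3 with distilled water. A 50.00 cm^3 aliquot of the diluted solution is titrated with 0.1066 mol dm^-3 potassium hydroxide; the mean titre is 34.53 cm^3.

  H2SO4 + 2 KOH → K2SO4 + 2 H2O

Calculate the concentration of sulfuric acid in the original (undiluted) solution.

n(KOH) = 0.03453 × 0.1066 = 3.681 × 10^-3 mol
From the 1:2 ratio, n(H2SO4) in the aliquot = 1/2 × 3.681 × 10^-3 = 1.840 × 10^-3 mol
[H2SO4]_dilute = 1.840 × 10^-3 / 0.05000 = 0.03681 mol/L
Dilution factor = 200.0 / 20.27 = 9.867
[H2SO4]_stock = 0.03681 × 9.867 = 0.3632 mol/L

0.3632 mol/L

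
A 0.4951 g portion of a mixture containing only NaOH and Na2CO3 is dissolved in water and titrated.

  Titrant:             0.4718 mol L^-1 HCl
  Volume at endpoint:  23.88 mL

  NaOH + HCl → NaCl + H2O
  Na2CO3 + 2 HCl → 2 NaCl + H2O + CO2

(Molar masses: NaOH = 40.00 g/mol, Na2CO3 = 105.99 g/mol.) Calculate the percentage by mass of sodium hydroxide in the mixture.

n(HCl) = 0.02388 × 0.4718 = 0.01127 mol
Let x = n(NaOH), y = n(Na2CO3).
Titrant: 1x + 2y = 0.01127;  mass: 40.00x + 105.99y = 0.4951
Solving, x = 7.847 × 10^-3 mol, y = 1.710 × 10^-3 mol
mass of NaOH = 7.847 × 10^-3 × 40.00 = 0.3139 g
% NaOH = 0.3139 / 0.4951 × 100 = 63.40 %

63.40 %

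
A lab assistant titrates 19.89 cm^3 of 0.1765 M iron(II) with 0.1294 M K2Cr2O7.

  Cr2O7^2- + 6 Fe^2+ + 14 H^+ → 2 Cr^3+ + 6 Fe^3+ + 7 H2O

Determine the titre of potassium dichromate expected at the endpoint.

4.522 mL

n(Fe2+) = 0.01989 L × 0.1765 mol/L = 3.511 × 10^-3 mol
From the 1:6 stoichiometry, n(K2Cr2O7) = 1/6 × 3.511 × 10^-3 = 5.851 × 10^-4 mol
V(K2Cr2O7) = 5.851 × 10^-4 mol / 0.1294 mol/L = 0.004522 L = 4.522 mL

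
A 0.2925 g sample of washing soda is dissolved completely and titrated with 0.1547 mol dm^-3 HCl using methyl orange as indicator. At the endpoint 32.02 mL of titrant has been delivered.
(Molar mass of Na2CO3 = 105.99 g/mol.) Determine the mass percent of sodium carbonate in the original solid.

Na2CO3 + 2 HCl → 2 NaCl + H2O + CO2
n(HCl) = 0.03202 L × 0.1547 mol/L = 4.953 × 10^-3 mol
From the 1:2 ratio, n(Na2CO3) = 1/2 × 4.953 × 10^-3 = 2.477 × 10^-3 mol
mass of Na2CO3 = 2.477 × 10^-3 × 105.99 g/mol = 0.2625 g
% Na2CO3 = 0.2625 / 0.2925 × 100 = 89.75 %

89.75 %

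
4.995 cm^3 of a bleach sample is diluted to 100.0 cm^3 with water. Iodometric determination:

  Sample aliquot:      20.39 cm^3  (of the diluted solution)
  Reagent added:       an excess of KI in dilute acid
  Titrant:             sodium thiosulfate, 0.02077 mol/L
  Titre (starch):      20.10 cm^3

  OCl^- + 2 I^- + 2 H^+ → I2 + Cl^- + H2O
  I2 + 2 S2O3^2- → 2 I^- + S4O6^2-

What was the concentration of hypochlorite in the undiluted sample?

0.2050 mol/L

n(S2O3^2-) = 0.02010 × 0.02077 = 4.175 × 10^-4 mol
n(I2) = n(S2O3^2-)/2 = 2.087 × 10^-4 mol
n(OCl^-) in the aliquot = 2.087 × 10^-4 mol (1:1 ratio)
[OCl^-]_dilute = 2.087 × 10^-4 / 0.02039 = 0.01024 mol/L
[OCl^-]_original = 0.01024 × 100.0/4.995 = 0.2050 mol/L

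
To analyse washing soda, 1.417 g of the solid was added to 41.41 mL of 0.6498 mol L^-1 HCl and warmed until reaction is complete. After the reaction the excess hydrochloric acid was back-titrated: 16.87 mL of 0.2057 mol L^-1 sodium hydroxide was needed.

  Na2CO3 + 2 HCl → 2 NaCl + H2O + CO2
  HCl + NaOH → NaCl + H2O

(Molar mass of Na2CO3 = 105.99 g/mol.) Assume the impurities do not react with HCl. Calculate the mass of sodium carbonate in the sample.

n(HCl) added = 0.04141 × 0.6498 = 0.02691 mol
n(NaOH) used in back-titration = 0.01687 × 0.2057 = 3.470 × 10^-3 mol
n(HCl) left over = 3.470 × 10^-3 mol (1:1 ratio)
n(HCl) consumed by analyte = 0.02691 − 3.470 × 10^-3 = 0.02344 mol
From the 1:2 ratio, n(Na2CO3) = 1/2 × 0.02344 = 0.01172 mol
mass of Na2CO3 = 0.01172 × 105.99 = 1.242 g

1.242 g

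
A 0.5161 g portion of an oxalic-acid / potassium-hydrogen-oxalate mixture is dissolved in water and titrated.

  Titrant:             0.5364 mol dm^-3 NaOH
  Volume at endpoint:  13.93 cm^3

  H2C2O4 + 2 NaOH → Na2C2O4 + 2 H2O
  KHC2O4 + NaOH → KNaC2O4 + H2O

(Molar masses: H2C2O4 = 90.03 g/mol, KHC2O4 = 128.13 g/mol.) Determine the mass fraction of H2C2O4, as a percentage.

46.31 %

n(NaOH) = 0.01393 × 0.5364 = 7.472 × 10^-3 mol
Let x = n(H2C2O4), y = n(KHC2O4).
Titrant: 2x + 1y = 7.472 × 10^-3;  mass: 90.03x + 128.13y = 0.5161
Solving, x = 2.655 × 10^-3 mol, y = 2.163 × 10^-3 mol
mass of H2C2O4 = 2.655 × 10^-3 × 90.03 = 0.2390 g
% H2C2O4 = 0.2390 / 0.5161 × 100 = 46.31 %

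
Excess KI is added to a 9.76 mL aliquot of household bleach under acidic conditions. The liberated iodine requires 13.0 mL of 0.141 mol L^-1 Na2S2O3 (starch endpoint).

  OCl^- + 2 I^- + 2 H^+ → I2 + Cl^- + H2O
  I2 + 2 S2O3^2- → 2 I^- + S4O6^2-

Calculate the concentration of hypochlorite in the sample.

n(S2O3^2-) = 0.0130 × 0.141 = 1.83 × 10^-3 mol
n(I2) = n(S2O3^2-)/2 = 9.16 × 10^-4 mol
n(OCl^-) in the aliquot = 9.16 × 10^-4 mol (1:1 ratio)
[OCl^-] = 9.16 × 10^-4 / 0.00976 = 0.0939 mol/L

0.0939 mol/L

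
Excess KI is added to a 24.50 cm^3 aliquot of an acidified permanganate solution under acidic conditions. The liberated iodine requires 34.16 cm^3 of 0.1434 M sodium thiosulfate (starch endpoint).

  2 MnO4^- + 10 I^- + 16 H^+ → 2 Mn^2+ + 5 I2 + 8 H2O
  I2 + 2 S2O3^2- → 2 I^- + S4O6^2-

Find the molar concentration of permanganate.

n(S2O3^2-) = 0.03416 × 0.1434 = 4.899 × 10^-3 mol
n(I2) = n(S2O3^2-)/2 = 2.449 × 10^-3 mol
From the 2:5 ratio, n(MnO4^-) in the aliquot = 2/5 × 2.449 × 10^-3 = 9.797 × 10^-4 mol
[MnO4^-] = 9.797 × 10^-4 / 0.02450 = 0.03999 mol/L

0.03999 M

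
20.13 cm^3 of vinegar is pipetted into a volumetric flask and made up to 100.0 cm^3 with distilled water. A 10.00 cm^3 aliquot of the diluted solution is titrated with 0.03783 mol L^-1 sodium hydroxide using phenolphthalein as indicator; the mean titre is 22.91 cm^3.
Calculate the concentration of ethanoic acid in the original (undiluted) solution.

CH3COOH + NaOH → CH3COONa + H2O
n(NaOH) = 0.02291 × 0.03783 = 8.667 × 10^-4 mol
n(CH3COOH) in the aliquot = 8.667 × 10^-4 mol (1:1 ratio)
[CH3COOH]_dilute = 8.667 × 10^-4 / 0.01000 = 0.08667 mol/L
Dilution factor = 100.0 / 20.13 = 4.968
[CH3COOH]_stock = 0.08667 × 4.968 = 0.4305 mol/L

0.4305 mol/L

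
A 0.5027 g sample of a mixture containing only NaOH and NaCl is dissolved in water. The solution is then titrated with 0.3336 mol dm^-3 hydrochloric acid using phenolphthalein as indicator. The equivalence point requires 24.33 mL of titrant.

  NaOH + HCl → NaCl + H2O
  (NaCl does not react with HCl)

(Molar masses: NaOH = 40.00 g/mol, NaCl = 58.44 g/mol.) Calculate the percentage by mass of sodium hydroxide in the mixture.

64.58 %

n(HCl) = 0.02433 × 0.3336 = 8.116 × 10^-3 mol
Let x = n(NaOH), y = n(NaCl).
Titrant: 1x = 8.116 × 10^-3;  mass: 40.00x + 58.44y = 0.5027
Solving, x = 8.116 × 10^-3 mol, y = 3.047 × 10^-3 mol
mass of NaOH = 8.116 × 10^-3 × 40.00 = 0.3247 g
% NaOH = 0.3247 / 0.5027 × 100 = 64.58 %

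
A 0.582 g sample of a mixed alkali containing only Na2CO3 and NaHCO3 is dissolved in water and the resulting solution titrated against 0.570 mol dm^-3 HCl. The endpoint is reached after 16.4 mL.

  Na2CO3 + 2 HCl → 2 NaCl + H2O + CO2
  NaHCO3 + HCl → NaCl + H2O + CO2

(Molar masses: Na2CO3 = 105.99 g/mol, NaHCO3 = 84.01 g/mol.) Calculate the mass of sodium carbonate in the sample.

0.347 g

n(HCl) = 0.0164 × 0.570 = 9.35 × 10^-3 mol
Let x = n(Na2CO3), y = n(NaHCO3).
Titrant: 2x + 1y = 9.35 × 10^-3;  mass: 105.99x + 84.01y = 0.582
Solving, x = 3.28 × 10^-3 mol, y = 2.79 × 10^-3 mol
mass of Na2CO3 = 3.28 × 10^-3 × 105.99 = 0.347 g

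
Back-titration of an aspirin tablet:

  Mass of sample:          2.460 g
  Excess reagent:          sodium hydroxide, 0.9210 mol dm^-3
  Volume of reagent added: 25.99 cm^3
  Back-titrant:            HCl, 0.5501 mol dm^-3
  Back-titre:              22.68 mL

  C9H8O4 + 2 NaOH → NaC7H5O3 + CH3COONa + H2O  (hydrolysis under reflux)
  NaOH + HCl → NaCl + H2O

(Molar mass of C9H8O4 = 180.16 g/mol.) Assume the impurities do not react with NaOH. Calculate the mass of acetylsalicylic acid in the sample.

n(NaOH) added = 0.02599 × 0.9210 = 0.02394 mol
n(HCl) used in back-titration = 0.02268 × 0.5501 = 0.01248 mol
n(NaOH) left over = 0.01248 mol (1:1 ratio)
n(NaOH) consumed by analyte = 0.02394 − 0.01248 = 0.01146 mol
From the 1:2 ratio, n(C9H8O4) = 1/2 × 0.01146 = 5.730 × 10^-3 mol
mass of C9H8O4 = 5.730 × 10^-3 × 180.16 = 1.032 g

1.032 g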